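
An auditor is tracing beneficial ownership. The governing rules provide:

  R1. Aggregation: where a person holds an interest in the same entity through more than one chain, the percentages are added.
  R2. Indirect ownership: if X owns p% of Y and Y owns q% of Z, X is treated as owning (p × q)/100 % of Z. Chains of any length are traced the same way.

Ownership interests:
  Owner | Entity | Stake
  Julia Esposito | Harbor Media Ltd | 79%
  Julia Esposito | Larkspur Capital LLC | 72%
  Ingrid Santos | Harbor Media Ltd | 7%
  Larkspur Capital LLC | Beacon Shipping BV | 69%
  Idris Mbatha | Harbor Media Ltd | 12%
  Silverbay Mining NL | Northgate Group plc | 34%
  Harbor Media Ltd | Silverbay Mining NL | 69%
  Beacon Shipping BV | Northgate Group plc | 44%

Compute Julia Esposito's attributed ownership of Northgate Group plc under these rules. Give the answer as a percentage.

40.3926%

Chain via Larkspur Capital LLC → Beacon Shipping BV (R2): 72% × 69% × 44% = 21.8592% of Northgate Group plc.
Chain via Harbor Media Ltd → Silverbay Mining NL (R2): 79% × 69% × 34% = 18.5334% of Northgate Group plc.
Aggregating (R1): 21.8592% + 18.5334% = 40.3926%.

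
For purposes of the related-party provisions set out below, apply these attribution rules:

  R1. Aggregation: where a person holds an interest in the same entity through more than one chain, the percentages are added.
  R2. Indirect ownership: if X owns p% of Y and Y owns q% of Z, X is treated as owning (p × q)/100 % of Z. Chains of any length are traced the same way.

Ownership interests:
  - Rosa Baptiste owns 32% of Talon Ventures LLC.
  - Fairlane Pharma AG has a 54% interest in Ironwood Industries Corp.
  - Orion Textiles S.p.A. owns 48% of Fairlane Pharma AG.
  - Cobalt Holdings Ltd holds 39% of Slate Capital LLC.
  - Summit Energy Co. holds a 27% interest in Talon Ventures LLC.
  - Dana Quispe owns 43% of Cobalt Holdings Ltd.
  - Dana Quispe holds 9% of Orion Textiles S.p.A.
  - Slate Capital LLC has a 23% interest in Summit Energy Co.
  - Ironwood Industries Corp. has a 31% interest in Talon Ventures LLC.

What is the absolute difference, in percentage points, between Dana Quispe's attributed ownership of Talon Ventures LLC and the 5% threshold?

Chain via Orion Textiles S.p.A. → Fairlane Pharma AG → Ironwood Industries Corp. (R2): 9% × 48% × 54% × 31% = 0.723168% of Talon Ventures LLC.
Chain via Cobalt Holdings Ltd → Slate Capital LLC → Summit Energy Co. (R2): 43% × 39% × 23% × 27% = 1.041417% of Talon Ventures LLC.
Aggregating (R1): 0.723168% + 1.041417% = 1.764585%.
1.764585% falls short of the 5% threshold by 3.235415 percentage points.

3.235415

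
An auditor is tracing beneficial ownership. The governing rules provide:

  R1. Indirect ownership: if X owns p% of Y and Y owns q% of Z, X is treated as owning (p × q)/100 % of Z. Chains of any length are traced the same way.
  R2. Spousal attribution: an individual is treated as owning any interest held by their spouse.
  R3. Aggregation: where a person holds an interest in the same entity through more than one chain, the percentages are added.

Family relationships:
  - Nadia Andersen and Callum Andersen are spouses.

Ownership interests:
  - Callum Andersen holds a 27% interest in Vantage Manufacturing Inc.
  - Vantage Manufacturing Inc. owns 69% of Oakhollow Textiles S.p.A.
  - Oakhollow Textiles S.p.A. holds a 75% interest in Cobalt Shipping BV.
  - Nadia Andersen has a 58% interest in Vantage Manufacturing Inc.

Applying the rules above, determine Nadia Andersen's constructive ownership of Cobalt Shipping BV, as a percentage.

By spousal attribution (R2), Nadia Andersen is treated as also owning Callum Andersen's interest in Vantage Manufacturing Inc, giving 58% + 27% = 85%.
Chain via Vantage Manufacturing Inc. → Oakhollow Textiles S.p.A. (R1): 85% × 69% × 75% = 43.9875% of Cobalt Shipping BV.

43.9875%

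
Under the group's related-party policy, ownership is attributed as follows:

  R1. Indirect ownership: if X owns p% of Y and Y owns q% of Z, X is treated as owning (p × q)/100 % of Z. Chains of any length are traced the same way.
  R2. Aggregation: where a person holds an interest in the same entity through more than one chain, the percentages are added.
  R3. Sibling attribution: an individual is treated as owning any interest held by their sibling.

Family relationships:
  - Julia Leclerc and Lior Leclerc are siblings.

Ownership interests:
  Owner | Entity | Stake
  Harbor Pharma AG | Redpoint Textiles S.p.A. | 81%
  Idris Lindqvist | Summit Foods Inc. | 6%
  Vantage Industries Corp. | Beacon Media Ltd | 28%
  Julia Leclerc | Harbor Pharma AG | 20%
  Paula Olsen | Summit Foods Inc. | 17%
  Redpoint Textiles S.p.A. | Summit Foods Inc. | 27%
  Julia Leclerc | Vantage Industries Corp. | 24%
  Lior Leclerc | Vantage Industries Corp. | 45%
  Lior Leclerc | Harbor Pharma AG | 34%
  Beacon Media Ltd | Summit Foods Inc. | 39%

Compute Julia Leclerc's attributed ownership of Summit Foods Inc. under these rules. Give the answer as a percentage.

By sibling attribution (R3), Julia Leclerc is treated as also owning Lior Leclerc's interest in Vantage Industries Corp, giving 24% + 45% = 69%.
By sibling attribution (R3), Julia Leclerc is treated as also owning Lior Leclerc's interest in Harbor Pharma AG, giving 20% + 34% = 54%.
Chain via Vantage Industries Corp. → Beacon Media Ltd (R1): 69% × 28% × 39% = 7.5348% of Summit Foods Inc.
Chain via Harbor Pharma AG → Redpoint Textiles S.p.A. (R1): 54% × 81% × 27% = 11.8098% of Summit Foods Inc.
Aggregating (R2): 7.5348% + 11.8098% = 19.3446%.

19.3446%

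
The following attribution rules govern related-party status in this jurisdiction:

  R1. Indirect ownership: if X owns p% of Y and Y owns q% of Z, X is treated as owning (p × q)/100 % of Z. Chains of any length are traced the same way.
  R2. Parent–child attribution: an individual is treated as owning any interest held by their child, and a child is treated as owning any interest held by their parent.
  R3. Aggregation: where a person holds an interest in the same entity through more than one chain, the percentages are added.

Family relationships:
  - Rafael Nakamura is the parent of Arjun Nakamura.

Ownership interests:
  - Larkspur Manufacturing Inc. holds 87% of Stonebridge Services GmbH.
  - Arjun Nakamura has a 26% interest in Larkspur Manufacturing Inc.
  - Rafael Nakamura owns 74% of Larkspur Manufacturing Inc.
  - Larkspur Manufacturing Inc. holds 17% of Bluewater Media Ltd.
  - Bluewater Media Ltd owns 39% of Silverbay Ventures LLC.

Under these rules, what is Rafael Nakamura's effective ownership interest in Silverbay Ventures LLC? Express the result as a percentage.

By parent–child attribution (R2), Rafael Nakamura is treated as also owning Arjun Nakamura's interest in Larkspur Manufacturing Inc, giving 74% + 26% = 100%.
Chain via Larkspur Manufacturing Inc. → Bluewater Media Ltd (R1): 100% × 17% × 39% = 6.63% of Silverbay Ventures LLC.

6.63%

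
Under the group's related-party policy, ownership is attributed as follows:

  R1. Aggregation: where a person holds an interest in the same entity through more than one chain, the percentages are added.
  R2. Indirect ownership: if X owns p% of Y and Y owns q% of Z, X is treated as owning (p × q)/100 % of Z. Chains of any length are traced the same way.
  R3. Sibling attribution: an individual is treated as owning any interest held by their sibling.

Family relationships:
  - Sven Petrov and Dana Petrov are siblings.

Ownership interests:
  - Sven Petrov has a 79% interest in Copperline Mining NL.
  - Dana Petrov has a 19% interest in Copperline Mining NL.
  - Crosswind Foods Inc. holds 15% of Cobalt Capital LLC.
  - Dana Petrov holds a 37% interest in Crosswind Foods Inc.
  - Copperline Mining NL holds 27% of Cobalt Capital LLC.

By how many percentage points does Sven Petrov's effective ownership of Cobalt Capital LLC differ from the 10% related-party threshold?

22.01

By sibling attribution (R3), Sven Petrov is treated as also owning Dana Petrov's interest in Copperline Mining NL, giving 79% + 19% = 98%.
By sibling attribution (R3), Sven Petrov is treated as owning Dana Petrov's 37% interest in Crosswind Foods Inc.
Chain via Copperline Mining NL (R2): 98% × 27% = 26.46% of Cobalt Capital LLC.
Chain via Crosswind Foods Inc. (R2): 37% × 15% = 5.55% of Cobalt Capital LLC.
Aggregating (R1): 26.46% + 5.55% = 32.01%.
32.01% exceeds the 10% threshold by 22.01 percentage points.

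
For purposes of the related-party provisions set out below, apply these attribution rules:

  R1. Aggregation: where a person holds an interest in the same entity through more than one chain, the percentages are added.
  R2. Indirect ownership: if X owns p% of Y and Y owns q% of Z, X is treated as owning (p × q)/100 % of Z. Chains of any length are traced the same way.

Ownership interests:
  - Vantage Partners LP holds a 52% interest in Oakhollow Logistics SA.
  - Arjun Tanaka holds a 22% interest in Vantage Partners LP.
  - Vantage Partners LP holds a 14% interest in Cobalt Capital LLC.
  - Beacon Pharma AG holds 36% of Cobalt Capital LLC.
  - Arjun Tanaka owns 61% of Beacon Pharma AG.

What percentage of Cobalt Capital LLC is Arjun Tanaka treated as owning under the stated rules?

25.04%

Chain via Beacon Pharma AG (R2): 61% × 36% = 21.96% of Cobalt Capital LLC.
Chain via Vantage Partners LP (R2): 22% × 14% = 3.08% of Cobalt Capital LLC.
Aggregating (R1): 21.96% + 3.08% = 25.04%.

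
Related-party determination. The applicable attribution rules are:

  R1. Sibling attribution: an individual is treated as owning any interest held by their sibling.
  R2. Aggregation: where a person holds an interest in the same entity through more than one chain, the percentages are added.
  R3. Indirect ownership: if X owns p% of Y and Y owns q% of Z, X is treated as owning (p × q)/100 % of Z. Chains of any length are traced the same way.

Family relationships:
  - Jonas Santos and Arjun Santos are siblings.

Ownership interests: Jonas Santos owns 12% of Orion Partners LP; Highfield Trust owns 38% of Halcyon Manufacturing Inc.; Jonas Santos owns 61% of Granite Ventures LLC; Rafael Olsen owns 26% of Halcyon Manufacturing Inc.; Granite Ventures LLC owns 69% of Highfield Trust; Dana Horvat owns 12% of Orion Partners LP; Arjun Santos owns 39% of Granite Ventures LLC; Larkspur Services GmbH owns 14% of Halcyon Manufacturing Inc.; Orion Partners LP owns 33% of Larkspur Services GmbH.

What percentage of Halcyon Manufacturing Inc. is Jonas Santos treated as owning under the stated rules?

26.7744%

By sibling attribution (R1), Jonas Santos is treated as also owning Arjun Santos's interest in Granite Ventures LLC, giving 61% + 39% = 100%.
Chain via Orion Partners LP → Larkspur Services GmbH (R3): 12% × 33% × 14% = 0.5544% of Halcyon Manufacturing Inc.
Chain via Granite Ventures LLC → Highfield Trust (R3): 100% × 69% × 38% = 26.22% of Halcyon Manufacturing Inc.
Aggregating (R2): 0.5544% + 26.22% = 26.7744%.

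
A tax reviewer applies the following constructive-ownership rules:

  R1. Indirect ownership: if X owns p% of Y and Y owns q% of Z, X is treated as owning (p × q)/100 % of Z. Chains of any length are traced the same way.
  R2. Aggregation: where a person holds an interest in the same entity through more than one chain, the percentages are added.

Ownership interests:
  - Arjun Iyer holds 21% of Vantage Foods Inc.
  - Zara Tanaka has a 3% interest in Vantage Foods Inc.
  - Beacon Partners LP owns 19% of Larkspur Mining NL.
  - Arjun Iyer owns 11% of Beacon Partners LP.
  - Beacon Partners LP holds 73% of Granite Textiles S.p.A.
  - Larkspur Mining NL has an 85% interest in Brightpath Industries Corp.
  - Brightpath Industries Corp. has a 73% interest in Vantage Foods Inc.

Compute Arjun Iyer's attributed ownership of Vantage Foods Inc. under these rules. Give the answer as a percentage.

Chain via Beacon Partners LP → Larkspur Mining NL → Brightpath Industries Corp. (R1): 11% × 19% × 85% × 73% = 1.296845% of Vantage Foods Inc.
Direct interest in Vantage Foods Inc: 21%.
Aggregating (R2): 1.296845% + 21% = 22.296845%.

22.296845%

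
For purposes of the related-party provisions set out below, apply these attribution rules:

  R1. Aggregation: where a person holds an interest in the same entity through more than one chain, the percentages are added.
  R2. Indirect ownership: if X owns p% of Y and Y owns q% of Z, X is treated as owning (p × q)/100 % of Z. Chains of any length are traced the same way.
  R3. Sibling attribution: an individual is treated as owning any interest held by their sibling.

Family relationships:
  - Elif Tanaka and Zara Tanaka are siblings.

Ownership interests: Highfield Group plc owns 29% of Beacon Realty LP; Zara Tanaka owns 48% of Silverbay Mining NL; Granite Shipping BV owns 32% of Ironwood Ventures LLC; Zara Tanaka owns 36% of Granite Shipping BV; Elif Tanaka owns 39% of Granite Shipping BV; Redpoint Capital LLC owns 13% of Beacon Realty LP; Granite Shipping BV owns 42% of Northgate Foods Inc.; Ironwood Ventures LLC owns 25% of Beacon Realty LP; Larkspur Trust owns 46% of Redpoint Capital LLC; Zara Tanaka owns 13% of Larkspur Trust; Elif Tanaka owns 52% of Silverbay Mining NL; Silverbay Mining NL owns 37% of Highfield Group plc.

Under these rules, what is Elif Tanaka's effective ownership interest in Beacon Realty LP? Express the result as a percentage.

17.5074%

By sibling attribution (R3), Elif Tanaka is treated as also owning Zara Tanaka's interest in Silverbay Mining NL, giving 52% + 48% = 100%.
By sibling attribution (R3), Elif Tanaka is treated as also owning Zara Tanaka's interest in Granite Shipping BV, giving 39% + 36% = 75%.
By sibling attribution (R3), Elif Tanaka is treated as owning Zara Tanaka's 13% interest in Larkspur Trust.
Chain via Silverbay Mining NL → Highfield Group plc (R2): 100% × 37% × 29% = 10.73% of Beacon Realty LP.
Chain via Granite Shipping BV → Ironwood Ventures LLC (R2): 75% × 32% × 25% = 6% of Beacon Realty LP.
Chain via Larkspur Trust → Redpoint Capital LLC (R2): 13% × 46% × 13% = 0.7774% of Beacon Realty LP.
Aggregating (R1): 10.73% + 6% + 0.7774% = 17.5074%.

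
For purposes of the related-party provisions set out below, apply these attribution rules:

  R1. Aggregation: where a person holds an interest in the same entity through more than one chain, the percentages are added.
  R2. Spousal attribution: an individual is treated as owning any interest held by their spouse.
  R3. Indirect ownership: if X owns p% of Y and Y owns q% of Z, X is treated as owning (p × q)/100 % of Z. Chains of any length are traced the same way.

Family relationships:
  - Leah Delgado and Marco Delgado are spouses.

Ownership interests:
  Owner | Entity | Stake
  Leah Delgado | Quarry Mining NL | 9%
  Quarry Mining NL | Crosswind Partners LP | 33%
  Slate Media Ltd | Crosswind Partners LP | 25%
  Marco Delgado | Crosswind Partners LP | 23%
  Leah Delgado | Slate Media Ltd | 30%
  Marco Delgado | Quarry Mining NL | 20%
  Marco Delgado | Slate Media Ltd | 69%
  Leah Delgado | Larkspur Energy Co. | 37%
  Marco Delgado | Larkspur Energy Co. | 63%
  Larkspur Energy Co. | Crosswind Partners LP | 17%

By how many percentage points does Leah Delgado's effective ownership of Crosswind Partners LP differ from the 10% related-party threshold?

By spousal attribution (R2), Leah Delgado is treated as also owning Marco Delgado's interest in Slate Media Ltd, giving 30% + 69% = 99%.
By spousal attribution (R2), Leah Delgado is treated as also owning Marco Delgado's interest in Quarry Mining NL, giving 9% + 20% = 29%.
By spousal attribution (R2), Leah Delgado is treated as also owning Marco Delgado's interest in Larkspur Energy Co, giving 37% + 63% = 100%.
By spousal attribution (R2), Leah Delgado is treated as owning Marco Delgado's 23% interest in Crosswind Partners LP.
Chain via Slate Media Ltd (R3): 99% × 25% = 24.75% of Crosswind Partners LP.
Chain via Quarry Mining NL (R3): 29% × 33% = 9.57% of Crosswind Partners LP.
Chain via Larkspur Energy Co. (R3): 100% × 17% = 17% of Crosswind Partners LP.
Direct interest in Crosswind Partners LP: 23%.
Aggregating (R1): 24.75% + 9.57% + 17% + 23% = 74.32%.
74.32% exceeds the 10% threshold by 64.32 percentage points.

64.32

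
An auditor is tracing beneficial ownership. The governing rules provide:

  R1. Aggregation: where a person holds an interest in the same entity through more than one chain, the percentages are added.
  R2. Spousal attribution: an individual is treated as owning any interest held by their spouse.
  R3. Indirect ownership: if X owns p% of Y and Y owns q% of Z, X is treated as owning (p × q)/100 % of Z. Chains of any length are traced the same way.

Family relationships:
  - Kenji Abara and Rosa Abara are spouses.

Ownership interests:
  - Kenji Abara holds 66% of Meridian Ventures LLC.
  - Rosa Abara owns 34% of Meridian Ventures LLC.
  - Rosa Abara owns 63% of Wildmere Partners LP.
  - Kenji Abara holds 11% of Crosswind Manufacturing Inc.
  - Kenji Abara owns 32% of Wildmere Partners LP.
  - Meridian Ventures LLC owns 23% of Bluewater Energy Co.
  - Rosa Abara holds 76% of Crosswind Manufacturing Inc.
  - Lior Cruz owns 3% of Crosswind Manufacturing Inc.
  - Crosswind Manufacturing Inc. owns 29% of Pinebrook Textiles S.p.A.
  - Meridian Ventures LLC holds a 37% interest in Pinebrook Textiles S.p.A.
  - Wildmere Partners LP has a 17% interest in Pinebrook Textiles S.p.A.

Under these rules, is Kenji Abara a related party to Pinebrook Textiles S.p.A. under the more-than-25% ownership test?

By spousal attribution (R2), Kenji Abara is treated as also owning Rosa Abara's interest in Wildmere Partners LP, giving 32% + 63% = 95%.
By spousal attribution (R2), Kenji Abara is treated as also owning Rosa Abara's interest in Meridian Ventures LLC, giving 66% + 34% = 100%.
By spousal attribution (R2), Kenji Abara is treated as also owning Rosa Abara's interest in Crosswind Manufacturing Inc, giving 11% + 76% = 87%.
Chain via Wildmere Partners LP (R3): 95% × 17% = 16.15% of Pinebrook Textiles S.p.A.
Chain via Meridian Ventures LLC (R3): 100% × 37% = 37% of Pinebrook Textiles S.p.A.
Chain via Crosswind Manufacturing Inc. (R3): 87% × 29% = 25.23% of Pinebrook Textiles S.p.A.
Aggregating (R1): 16.15% + 37% + 25.23% = 78.38%.
78.38% exceeds the 25% threshold, so Kenji is a related party to Pinebrook Textiles S.p.A.

Yes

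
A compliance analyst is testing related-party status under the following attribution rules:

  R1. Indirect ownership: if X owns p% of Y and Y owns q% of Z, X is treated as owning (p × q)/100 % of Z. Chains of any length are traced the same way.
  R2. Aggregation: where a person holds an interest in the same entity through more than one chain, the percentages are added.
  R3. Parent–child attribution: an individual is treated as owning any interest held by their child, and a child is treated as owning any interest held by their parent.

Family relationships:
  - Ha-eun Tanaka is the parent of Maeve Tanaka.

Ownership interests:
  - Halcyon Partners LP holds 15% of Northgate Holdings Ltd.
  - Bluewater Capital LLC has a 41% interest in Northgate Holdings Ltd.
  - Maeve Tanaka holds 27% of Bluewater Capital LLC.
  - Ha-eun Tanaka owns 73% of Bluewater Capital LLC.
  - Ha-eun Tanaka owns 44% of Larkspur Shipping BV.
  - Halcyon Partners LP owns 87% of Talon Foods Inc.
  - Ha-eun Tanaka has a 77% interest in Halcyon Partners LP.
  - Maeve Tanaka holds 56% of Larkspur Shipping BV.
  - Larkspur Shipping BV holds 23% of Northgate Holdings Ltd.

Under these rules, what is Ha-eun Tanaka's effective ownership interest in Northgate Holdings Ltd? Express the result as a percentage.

75.55%

By parent–child attribution (R3), Ha-eun Tanaka is treated as also owning Maeve Tanaka's interest in Larkspur Shipping BV, giving 44% + 56% = 100%.
By parent–child attribution (R3), Ha-eun Tanaka is treated as also owning Maeve Tanaka's interest in Bluewater Capital LLC, giving 73% + 27% = 100%.
Chain via Halcyon Partners LP (R1): 77% × 15% = 11.55% of Northgate Holdings Ltd.
Chain via Larkspur Shipping BV (R1): 100% × 23% = 23% of Northgate Holdings Ltd.
Chain via Bluewater Capital LLC (R1): 100% × 41% = 41% of Northgate Holdings Ltd.
Aggregating (R2): 11.55% + 23% + 41% = 75.55%.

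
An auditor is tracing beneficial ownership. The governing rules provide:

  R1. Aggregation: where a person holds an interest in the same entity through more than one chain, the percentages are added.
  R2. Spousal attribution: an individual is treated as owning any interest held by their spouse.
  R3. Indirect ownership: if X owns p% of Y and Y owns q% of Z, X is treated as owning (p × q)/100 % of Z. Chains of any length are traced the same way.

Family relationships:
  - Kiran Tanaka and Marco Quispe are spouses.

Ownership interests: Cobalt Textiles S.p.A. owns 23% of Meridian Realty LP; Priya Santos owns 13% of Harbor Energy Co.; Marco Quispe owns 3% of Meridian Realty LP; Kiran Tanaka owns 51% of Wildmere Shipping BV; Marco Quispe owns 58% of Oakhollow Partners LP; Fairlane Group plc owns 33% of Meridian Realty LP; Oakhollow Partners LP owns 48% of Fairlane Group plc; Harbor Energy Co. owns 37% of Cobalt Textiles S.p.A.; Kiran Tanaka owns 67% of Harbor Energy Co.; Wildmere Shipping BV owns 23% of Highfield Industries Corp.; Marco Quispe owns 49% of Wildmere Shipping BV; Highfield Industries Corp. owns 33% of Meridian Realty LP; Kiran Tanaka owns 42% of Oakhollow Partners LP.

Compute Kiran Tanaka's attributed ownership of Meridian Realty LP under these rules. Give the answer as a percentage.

By spousal attribution (R2), Kiran Tanaka is treated as also owning Marco Quispe's interest in Wildmere Shipping BV, giving 51% + 49% = 100%.
By spousal attribution (R2), Kiran Tanaka is treated as also owning Marco Quispe's interest in Oakhollow Partners LP, giving 42% + 58% = 100%.
By spousal attribution (R2), Kiran Tanaka is treated as owning Marco Quispe's 3% interest in Meridian Realty LP.
Chain via Harbor Energy Co. → Cobalt Textiles S.p.A. (R3): 67% × 37% × 23% = 5.7017% of Meridian Realty LP.
Chain via Wildmere Shipping BV → Highfield Industries Corp. (R3): 100% × 23% × 33% = 7.59% of Meridian Realty LP.
Chain via Oakhollow Partners LP → Fairlane Group plc (R3): 100% × 48% × 33% = 15.84% of Meridian Realty LP.
Direct interest in Meridian Realty LP: 3%.
Aggregating (R1): 5.7017% + 7.59% + 15.84% + 3% = 32.1317%.

32.1317%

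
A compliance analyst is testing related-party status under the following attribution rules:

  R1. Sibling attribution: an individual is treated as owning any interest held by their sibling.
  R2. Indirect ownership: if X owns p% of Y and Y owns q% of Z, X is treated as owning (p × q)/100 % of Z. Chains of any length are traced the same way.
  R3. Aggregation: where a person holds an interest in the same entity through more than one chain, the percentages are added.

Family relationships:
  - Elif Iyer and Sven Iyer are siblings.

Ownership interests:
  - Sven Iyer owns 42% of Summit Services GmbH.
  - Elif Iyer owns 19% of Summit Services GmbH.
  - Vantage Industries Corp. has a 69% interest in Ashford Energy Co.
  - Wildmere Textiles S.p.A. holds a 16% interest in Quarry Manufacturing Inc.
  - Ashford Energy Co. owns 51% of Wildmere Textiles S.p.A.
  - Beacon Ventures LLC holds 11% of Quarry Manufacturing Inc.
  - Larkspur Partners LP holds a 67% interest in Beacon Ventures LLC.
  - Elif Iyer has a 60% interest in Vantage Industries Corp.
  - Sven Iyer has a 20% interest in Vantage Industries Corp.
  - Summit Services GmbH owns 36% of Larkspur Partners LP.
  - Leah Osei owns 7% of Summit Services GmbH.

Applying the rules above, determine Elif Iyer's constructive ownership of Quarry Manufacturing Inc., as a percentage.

By sibling attribution (R1), Elif Iyer is treated as also owning Sven Iyer's interest in Vantage Industries Corp, giving 60% + 20% = 80%.
By sibling attribution (R1), Elif Iyer is treated as also owning Sven Iyer's interest in Summit Services GmbH, giving 19% + 42% = 61%.
Chain via Vantage Industries Corp. → Ashford Energy Co. → Wildmere Textiles S.p.A. (R2): 80% × 69% × 51% × 16% = 4.50432% of Quarry Manufacturing Inc.
Chain via Summit Services GmbH → Larkspur Partners LP → Beacon Ventures LLC (R2): 61% × 36% × 67% × 11% = 1.618452% of Quarry Manufacturing Inc.
Aggregating (R3): 4.50432% + 1.618452% = 6.122772%.

6.122772%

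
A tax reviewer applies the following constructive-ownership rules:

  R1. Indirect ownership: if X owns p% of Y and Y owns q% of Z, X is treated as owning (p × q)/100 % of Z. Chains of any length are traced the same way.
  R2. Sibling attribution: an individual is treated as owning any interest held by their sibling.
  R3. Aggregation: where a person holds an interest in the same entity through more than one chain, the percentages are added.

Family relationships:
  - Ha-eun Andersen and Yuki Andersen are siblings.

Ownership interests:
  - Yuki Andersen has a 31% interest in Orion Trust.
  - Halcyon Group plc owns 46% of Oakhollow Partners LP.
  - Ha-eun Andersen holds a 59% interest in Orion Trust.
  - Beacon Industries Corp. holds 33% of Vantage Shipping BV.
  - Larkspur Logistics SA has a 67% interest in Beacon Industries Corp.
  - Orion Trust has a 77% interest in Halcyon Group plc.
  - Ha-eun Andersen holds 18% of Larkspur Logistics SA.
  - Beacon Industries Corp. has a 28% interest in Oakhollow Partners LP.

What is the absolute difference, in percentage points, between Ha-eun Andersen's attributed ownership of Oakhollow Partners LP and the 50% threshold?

By sibling attribution (R2), Ha-eun Andersen is treated as also owning Yuki Andersen's interest in Orion Trust, giving 59% + 31% = 90%.
Chain via Orion Trust → Halcyon Group plc (R1): 90% × 77% × 46% = 31.878% of Oakhollow Partners LP.
Chain via Larkspur Logistics SA → Beacon Industries Corp. (R1): 18% × 67% × 28% = 3.3768% of Oakhollow Partners LP.
Aggregating (R3): 31.878% + 3.3768% = 35.2548%.
35.2548% falls short of the 50% threshold by 14.7452 percentage points.

14.7452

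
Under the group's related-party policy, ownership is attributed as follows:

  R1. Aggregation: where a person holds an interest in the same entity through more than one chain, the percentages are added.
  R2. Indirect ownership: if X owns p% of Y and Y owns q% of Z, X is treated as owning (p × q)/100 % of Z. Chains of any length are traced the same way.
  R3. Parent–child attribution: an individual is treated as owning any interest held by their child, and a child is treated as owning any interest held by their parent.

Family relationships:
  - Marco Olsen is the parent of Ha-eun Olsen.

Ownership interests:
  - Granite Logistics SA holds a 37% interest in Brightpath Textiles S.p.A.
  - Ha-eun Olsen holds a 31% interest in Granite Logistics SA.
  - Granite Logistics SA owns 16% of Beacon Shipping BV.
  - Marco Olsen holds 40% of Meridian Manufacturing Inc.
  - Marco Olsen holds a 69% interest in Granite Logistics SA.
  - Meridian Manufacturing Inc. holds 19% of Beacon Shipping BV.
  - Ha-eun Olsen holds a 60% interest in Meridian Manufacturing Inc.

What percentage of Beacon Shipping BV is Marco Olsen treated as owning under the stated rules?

By parent–child attribution (R3), Marco Olsen is treated as also owning Ha-eun Olsen's interest in Granite Logistics SA, giving 69% + 31% = 100%.
By parent–child attribution (R3), Marco Olsen is treated as also owning Ha-eun Olsen's interest in Meridian Manufacturing Inc, giving 40% + 60% = 100%.
Chain via Granite Logistics SA (R2): 100% × 16% = 16% of Beacon Shipping BV.
Chain via Meridian Manufacturing Inc. (R2): 100% × 19% = 19% of Beacon Shipping BV.
Aggregating (R1): 16% + 19% = 35%.

35%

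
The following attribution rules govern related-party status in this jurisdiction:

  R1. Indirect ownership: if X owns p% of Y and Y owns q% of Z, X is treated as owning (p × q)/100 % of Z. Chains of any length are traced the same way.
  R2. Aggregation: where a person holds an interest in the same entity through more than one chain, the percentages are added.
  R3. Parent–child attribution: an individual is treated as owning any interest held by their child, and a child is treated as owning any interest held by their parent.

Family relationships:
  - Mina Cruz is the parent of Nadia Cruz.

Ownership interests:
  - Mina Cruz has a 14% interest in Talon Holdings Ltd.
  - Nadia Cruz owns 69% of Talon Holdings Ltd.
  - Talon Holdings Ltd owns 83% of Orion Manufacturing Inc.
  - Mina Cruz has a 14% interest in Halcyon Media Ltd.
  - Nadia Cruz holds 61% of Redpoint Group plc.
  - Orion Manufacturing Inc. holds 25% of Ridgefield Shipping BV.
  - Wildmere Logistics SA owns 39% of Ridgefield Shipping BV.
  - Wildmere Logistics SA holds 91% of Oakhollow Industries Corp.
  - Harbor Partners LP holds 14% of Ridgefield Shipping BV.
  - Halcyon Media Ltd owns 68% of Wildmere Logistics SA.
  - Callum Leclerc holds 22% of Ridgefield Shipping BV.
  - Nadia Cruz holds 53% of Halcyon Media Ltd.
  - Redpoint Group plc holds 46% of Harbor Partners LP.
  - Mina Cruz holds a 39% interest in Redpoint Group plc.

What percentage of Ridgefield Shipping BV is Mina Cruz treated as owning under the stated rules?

By parent–child attribution (R3), Mina Cruz is treated as also owning Nadia Cruz's interest in Halcyon Media Ltd, giving 14% + 53% = 67%.
By parent–child attribution (R3), Mina Cruz is treated as also owning Nadia Cruz's interest in Redpoint Group plc, giving 39% + 61% = 100%.
By parent–child attribution (R3), Mina Cruz is treated as also owning Nadia Cruz's interest in Talon Holdings Ltd, giving 14% + 69% = 83%.
Chain via Halcyon Media Ltd → Wildmere Logistics SA (R1): 67% × 68% × 39% = 17.7684% of Ridgefield Shipping BV.
Chain via Redpoint Group plc → Harbor Partners LP (R1): 100% × 46% × 14% = 6.44% of Ridgefield Shipping BV.
Chain via Talon Holdings Ltd → Orion Manufacturing Inc. (R1): 83% × 83% × 25% = 17.2225% of Ridgefield Shipping BV.
Aggregating (R2): 17.7684% + 6.44% + 17.2225% = 41.4309%.

41.4309%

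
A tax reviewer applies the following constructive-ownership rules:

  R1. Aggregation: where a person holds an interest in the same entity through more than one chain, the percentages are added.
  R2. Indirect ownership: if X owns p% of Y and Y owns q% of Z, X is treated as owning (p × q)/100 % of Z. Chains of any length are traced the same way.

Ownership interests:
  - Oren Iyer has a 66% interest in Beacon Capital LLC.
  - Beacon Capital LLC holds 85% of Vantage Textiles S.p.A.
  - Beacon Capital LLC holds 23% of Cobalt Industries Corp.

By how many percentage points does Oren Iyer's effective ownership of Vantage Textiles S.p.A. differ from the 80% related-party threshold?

Chain via Beacon Capital LLC (R2): 66% × 85% = 56.1% of Vantage Textiles S.p.A.
56.1% falls short of the 80% threshold by 23.9 percentage points.

23.9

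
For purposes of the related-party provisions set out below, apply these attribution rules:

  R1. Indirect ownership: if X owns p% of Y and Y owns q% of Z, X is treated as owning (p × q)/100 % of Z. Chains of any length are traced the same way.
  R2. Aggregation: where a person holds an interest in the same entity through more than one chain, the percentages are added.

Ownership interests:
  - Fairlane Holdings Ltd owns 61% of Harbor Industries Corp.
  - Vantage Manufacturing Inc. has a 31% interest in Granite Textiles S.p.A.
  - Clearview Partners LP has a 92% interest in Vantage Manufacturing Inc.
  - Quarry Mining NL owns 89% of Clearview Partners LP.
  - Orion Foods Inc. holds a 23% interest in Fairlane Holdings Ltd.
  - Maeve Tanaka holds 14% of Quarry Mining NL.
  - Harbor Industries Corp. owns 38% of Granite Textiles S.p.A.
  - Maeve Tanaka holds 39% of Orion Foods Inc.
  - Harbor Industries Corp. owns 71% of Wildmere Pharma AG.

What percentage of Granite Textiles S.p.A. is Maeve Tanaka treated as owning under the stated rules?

5.632838%

Chain via Orion Foods Inc. → Fairlane Holdings Ltd → Harbor Industries Corp. (R1): 39% × 23% × 61% × 38% = 2.079246% of Granite Textiles S.p.A.
Chain via Quarry Mining NL → Clearview Partners LP → Vantage Manufacturing Inc. (R1): 14% × 89% × 92% × 31% = 3.553592% of Granite Textiles S.p.A.
Aggregating (R2): 2.079246% + 3.553592% = 5.632838%.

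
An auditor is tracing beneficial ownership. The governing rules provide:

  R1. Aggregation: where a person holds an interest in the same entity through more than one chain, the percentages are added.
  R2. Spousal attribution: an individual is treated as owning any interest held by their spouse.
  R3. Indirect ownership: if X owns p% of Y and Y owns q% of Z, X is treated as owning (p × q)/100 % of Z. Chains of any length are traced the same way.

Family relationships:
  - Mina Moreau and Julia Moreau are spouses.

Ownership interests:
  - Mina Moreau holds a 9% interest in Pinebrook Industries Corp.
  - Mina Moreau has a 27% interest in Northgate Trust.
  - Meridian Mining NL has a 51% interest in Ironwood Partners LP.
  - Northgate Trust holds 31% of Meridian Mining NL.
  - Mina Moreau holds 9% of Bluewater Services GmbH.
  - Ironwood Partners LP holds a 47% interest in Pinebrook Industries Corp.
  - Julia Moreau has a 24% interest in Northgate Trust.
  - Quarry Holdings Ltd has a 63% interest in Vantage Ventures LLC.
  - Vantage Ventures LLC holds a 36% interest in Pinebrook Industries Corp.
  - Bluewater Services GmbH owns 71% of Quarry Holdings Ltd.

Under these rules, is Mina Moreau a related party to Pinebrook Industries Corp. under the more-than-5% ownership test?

By spousal attribution (R2), Mina Moreau is treated as also owning Julia Moreau's interest in Northgate Trust, giving 27% + 24% = 51%.
Chain via Bluewater Services GmbH → Quarry Holdings Ltd → Vantage Ventures LLC (R3): 9% × 71% × 63% × 36% = 1.449252% of Pinebrook Industries Corp.
Chain via Northgate Trust → Meridian Mining NL → Ironwood Partners LP (R3): 51% × 31% × 51% × 47% = 3.789657% of Pinebrook Industries Corp.
Direct interest in Pinebrook Industries Corp: 9%.
Aggregating (R1): 1.449252% + 3.789657% + 9% = 14.238909%.
14.238909% exceeds the 5% threshold, so Mina is a related party to Pinebrook Industries Corp.

Yes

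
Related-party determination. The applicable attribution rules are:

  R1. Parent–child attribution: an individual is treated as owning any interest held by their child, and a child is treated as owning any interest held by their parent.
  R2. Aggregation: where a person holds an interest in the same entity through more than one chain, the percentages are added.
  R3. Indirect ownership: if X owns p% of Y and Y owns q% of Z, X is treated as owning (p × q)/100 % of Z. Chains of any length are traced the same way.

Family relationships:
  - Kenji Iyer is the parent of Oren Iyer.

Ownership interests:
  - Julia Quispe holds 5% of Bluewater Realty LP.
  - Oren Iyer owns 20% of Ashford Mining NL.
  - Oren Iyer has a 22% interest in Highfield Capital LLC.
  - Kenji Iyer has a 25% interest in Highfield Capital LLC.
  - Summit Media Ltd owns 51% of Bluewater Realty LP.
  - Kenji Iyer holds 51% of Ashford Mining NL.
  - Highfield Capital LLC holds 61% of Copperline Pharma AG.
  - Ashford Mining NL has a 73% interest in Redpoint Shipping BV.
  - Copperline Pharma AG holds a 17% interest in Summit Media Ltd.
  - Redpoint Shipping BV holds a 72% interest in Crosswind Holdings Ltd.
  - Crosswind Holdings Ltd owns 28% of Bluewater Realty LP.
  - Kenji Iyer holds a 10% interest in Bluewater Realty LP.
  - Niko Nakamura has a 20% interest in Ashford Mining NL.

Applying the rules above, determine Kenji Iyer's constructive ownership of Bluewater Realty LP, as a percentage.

22.934617%

By parent–child attribution (R1), Kenji Iyer is treated as also owning Oren Iyer's interest in Highfield Capital LLC, giving 25% + 22% = 47%.
By parent–child attribution (R1), Kenji Iyer is treated as also owning Oren Iyer's interest in Ashford Mining NL, giving 51% + 20% = 71%.
Chain via Highfield Capital LLC → Copperline Pharma AG → Summit Media Ltd (R3): 47% × 61% × 17% × 51% = 2.485689% of Bluewater Realty LP.
Chain via Ashford Mining NL → Redpoint Shipping BV → Crosswind Holdings Ltd (R3): 71% × 73% × 72% × 28% = 10.448928% of Bluewater Realty LP.
Direct interest in Bluewater Realty LP: 10%.
Aggregating (R2): 2.485689% + 10.448928% + 10% = 22.934617%.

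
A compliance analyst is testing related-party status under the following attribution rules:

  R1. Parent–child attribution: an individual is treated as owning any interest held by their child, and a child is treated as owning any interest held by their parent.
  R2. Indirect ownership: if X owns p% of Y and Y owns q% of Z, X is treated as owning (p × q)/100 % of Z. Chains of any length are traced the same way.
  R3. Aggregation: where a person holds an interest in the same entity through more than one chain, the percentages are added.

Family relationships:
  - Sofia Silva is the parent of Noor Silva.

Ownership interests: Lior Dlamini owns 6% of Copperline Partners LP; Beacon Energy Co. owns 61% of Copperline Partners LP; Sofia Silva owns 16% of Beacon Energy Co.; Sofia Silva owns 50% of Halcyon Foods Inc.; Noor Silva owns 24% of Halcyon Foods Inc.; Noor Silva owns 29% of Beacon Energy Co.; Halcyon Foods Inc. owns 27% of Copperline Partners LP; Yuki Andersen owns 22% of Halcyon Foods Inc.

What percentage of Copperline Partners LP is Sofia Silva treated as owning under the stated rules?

By parent–child attribution (R1), Sofia Silva is treated as also owning Noor Silva's interest in Halcyon Foods Inc, giving 50% + 24% = 74%.
By parent–child attribution (R1), Sofia Silva is treated as also owning Noor Silva's interest in Beacon Energy Co, giving 16% + 29% = 45%.
Chain via Halcyon Foods Inc. (R2): 74% × 27% = 19.98% of Copperline Partners LP.
Chain via Beacon Energy Co. (R2): 45% × 61% = 27.45% of Copperline Partners LP.
Aggregating (R3): 19.98% + 27.45% = 47.43%.

47.43%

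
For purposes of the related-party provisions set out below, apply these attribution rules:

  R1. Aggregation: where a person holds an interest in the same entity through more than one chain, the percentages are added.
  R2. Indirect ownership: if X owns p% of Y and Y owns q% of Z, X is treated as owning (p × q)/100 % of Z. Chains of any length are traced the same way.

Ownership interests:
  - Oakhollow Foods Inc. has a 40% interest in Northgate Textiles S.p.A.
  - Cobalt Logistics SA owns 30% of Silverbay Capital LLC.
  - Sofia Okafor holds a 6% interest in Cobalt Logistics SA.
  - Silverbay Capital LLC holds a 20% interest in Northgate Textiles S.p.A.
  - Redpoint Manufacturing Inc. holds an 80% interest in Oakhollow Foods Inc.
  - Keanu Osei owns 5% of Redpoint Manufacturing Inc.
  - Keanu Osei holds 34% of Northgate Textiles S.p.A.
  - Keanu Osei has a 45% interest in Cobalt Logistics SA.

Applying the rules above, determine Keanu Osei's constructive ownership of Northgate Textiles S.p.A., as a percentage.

Chain via Redpoint Manufacturing Inc. → Oakhollow Foods Inc. (R2): 5% × 80% × 40% = 1.6% of Northgate Textiles S.p.A.
Chain via Cobalt Logistics SA → Silverbay Capital LLC (R2): 45% × 30% × 20% = 2.7% of Northgate Textiles S.p.A.
Direct interest in Northgate Textiles S.p.A: 34%.
Aggregating (R1): 1.6% + 2.7% + 34% = 38.3%.

38.3%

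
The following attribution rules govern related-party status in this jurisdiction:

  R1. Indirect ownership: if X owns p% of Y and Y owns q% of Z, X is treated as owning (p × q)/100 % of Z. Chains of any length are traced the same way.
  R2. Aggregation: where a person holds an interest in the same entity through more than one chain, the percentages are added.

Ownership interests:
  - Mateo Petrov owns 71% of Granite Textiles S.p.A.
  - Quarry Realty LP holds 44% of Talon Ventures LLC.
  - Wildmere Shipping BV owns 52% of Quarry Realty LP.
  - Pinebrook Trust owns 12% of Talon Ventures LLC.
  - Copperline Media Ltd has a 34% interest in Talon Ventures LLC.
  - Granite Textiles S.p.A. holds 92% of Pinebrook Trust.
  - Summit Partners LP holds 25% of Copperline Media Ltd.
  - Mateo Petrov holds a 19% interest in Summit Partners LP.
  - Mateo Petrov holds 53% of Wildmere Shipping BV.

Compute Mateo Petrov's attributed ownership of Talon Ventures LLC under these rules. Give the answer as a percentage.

21.5798%

Chain via Wildmere Shipping BV → Quarry Realty LP (R1): 53% × 52% × 44% = 12.1264% of Talon Ventures LLC.
Chain via Summit Partners LP → Copperline Media Ltd (R1): 19% × 25% × 34% = 1.615% of Talon Ventures LLC.
Chain via Granite Textiles S.p.A. → Pinebrook Trust (R1): 71% × 92% × 12% = 7.8384% of Talon Ventures LLC.
Aggregating (R2): 12.1264% + 1.615% + 7.8384% = 21.5798%.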